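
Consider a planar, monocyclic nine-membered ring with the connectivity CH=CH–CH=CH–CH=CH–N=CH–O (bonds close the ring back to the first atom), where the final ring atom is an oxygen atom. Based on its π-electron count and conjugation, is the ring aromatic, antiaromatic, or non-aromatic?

Aromatic

Check conjugation: the double-bond atoms are sp², each contributing one p electron; the doubly-bonded nitrogens are pyridine-type — their lone pairs lie in the ring plane, leaving one electron in the p orbital; the oxygen donates one lone pair from its p orbital — every position has a p orbital, so the cyclic π system is continuous.
Adding the contributions, 4 × 2 = 8 from the double-bond units + 2 from the O atom = 10.
Since 10 = 4·2 + 2, the ring meets the 4n+2 criterion.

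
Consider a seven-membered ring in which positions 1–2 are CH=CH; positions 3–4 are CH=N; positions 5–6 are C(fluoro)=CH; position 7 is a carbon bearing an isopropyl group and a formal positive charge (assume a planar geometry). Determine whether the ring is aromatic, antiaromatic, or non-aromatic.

The p orbitals form a continuous loop: every atom in a ring double bond is sp² and brings one electron to the p orbital; each =N– nitrogen is pyridine-type (lone pair in the sp² plane, one electron in the p orbital); the carbocation has an empty p orbital. The ring is fully conjugated.
Adding the contributions, 3 × 2 = 6 from the double-bond units + 0 from the C(isopropyl)(+) atom = 6.
With 6 π electrons (n = 1), the Hückel 4n+2 condition holds.

Aromatic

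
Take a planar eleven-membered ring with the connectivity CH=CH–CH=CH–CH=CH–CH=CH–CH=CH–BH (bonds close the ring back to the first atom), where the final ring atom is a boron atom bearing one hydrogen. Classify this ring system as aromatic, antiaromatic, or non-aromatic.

The p orbitals form a continuous loop: each doubly-bonded ring atom is sp² with one p-orbital electron; the boron has an empty p orbital. The ring is fully conjugated.
Tallying contributions gives 5 × 2 = 10 from the double-bond units + 0 from the BH atom = 10.
That gives a 4n+2 count (10, n = 2).

Aromatic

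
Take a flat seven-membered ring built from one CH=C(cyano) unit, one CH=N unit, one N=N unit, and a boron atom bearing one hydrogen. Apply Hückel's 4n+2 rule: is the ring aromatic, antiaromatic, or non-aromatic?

Aromatic

Every ring atom contributes a p orbital perpendicular to the ring (each doubly-bonded ring atom is sp² with one p-orbital electron; each =N– nitrogen is pyridine-type (lone pair in the sp² plane, one electron in the p orbital); the boron has an empty p orbital), so the π system is cyclic and fully conjugated.
Tallying contributions gives 3 × 2 = 6 from the double-bond units + 0 from the BH atom = 6.
With 6 π electrons (n = 1), the Hückel 4n+2 condition holds.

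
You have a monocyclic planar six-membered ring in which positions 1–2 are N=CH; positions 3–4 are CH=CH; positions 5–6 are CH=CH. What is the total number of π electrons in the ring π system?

6

Check conjugation: every atom in a ring double bond is sp² and brings one electron to the p orbital; each =N– nitrogen is pyridine-type (lone pair in the sp² plane, one electron in the p orbital) — every position has a p orbital, so the cyclic π system is continuous.
Tallying contributions gives 3 × 2 = 6 from the 3 double-bond units.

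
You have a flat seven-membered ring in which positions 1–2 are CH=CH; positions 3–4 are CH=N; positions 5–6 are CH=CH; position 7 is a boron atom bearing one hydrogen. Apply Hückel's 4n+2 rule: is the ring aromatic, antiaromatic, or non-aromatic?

Every ring atom contributes a p orbital perpendicular to the ring (each doubly-bonded ring atom is sp² with one p-orbital electron; the doubly-bonded nitrogens are pyridine-type — their lone pairs lie in the ring plane, leaving one electron in the p orbital; the boron has an empty p orbital), so the π system is cyclic and fully conjugated.
Tallying contributions gives 3 × 2 = 6 from the double-bond units + 0 from the BH atom = 6.
With 6 π electrons (n = 1), the Hückel 4n+2 condition holds.

Aromatic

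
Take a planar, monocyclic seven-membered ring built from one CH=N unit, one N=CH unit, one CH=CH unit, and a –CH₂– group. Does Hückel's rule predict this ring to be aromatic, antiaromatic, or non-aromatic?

Non-aromatic

The CH2 position has four σ bonds — the tetrahedral CH₂ carbon is sp³ and has no p orbital in the ring π system — so the cyclic conjugation is interrupted.
Without a continuous loop of overlapping p orbitals the Hückel electron count never comes into play.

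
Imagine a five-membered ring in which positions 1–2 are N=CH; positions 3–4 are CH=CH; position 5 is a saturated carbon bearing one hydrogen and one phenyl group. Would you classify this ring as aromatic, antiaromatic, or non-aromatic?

Non-aromatic

Because that saturated carbon is sp³ and has no p orbital in the ring π system at the CH(phenyl) position, the π system cannot extend all the way around the ring.
Without a continuous loop of overlapping p orbitals the Hückel electron count never comes into play.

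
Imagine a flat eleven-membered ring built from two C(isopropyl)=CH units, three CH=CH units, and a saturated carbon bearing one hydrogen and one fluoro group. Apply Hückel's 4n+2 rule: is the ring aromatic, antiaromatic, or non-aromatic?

Non-aromatic

The CH(fluoro) carbon is saturated: that saturated carbon is sp³ and has no p orbital in the ring π system. Conjugation is not continuous around the ring.
A ring that is not fully conjugated cannot be aromatic or antiaromatic regardless of its π-electron count.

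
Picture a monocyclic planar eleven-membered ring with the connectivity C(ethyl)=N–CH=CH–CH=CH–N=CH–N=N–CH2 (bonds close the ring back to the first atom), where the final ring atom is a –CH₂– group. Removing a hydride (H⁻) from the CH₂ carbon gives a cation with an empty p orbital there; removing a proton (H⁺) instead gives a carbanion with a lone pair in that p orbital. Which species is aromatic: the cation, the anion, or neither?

The cation

Both ions have a continuous loop of p orbitals — each ring atom is sp².
Cation: 5 × 2 + 0 = 10 π electrons → 4(2)+2, aromatic.
Anion: 5 × 2 + 2 = 12 π electrons → 4(3), antiaromatic.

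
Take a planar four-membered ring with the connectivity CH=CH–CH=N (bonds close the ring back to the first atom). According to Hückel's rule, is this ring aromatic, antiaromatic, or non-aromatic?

All ring atoms are sp² and supply a p orbital to the ring (each doubly-bonded ring atom is sp² with one p-orbital electron; the doubly-bonded nitrogens are pyridine-type — their lone pairs lie in the ring plane, leaving one electron in the p orbital); the conjugation is uninterrupted.
Counting π electrons: 2 × 2 = 4 from the 2 double-bond units.
4 is a 4n count (n = 1), so the planar conjugated ring is antiaromatic.

Antiaromatic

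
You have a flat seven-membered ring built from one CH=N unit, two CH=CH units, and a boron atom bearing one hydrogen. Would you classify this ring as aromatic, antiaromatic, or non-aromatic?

Aromatic

Every ring atom contributes a p orbital perpendicular to the ring (every atom in a ring double bond is sp² and brings one electron to the p orbital; each sp² =N– keeps its lone pair in-plane and puts one electron into the π system; the boron has an empty p orbital), so the π system is cyclic and fully conjugated.
π-electron count: 3 × 2 = 6 from the double-bond units + 0 from the BH atom = 6.
Since 6 = 4·1 + 2, the ring meets the 4n+2 criterion.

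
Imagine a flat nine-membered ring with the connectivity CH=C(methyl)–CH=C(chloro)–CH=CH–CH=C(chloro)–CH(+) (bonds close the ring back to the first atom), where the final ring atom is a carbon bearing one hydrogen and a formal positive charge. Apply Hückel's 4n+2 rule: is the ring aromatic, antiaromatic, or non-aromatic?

Antiaromatic

Check conjugation: every atom in a ring double bond is sp² and brings one electron to the p orbital; the carbocation has an empty p orbital — every position has a p orbital, so the cyclic π system is continuous.
Adding the contributions, 4 × 2 = 8 from the double-bond units + 0 from the CH(+) atom = 8.
With 8 = 4·2 π electrons, Hückel's rule classifies the planar ring as antiaromatic.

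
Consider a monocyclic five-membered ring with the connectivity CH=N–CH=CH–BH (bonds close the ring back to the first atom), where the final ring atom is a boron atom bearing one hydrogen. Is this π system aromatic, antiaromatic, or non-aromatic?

Antiaromatic

Check conjugation: each doubly-bonded ring atom is sp² with one p-orbital electron; each sp² =N– keeps its lone pair in-plane and puts one electron into the π system; the boron has an empty p orbital — every position has a p orbital, so the cyclic π system is continuous.
Adding the contributions, 2 × 2 = 4 from the double-bond units + 0 from the BH atom = 4.
A 4n π count (4, n = 1) in a planar conjugated ring means antiaromatic.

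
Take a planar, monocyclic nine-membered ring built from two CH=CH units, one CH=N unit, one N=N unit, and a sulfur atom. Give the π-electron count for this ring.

10

All ring atoms are sp² and supply a p orbital to the ring (each doubly-bonded ring atom is sp² with one p-orbital electron; each sp² =N– keeps its lone pair in-plane and puts one electron into the π system; the sulfur donates one lone pair from its p orbital); the conjugation is uninterrupted.
Adding the contributions, 4 × 2 = 8 from the double-bond units + 2 from the S atom = 10.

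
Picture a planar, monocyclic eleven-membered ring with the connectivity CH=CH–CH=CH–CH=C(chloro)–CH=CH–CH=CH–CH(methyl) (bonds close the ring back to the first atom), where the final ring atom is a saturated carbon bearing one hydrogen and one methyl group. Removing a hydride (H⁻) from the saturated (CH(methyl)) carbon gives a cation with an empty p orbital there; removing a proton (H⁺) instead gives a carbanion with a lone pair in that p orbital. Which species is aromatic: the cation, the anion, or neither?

Both ions have a continuous loop of p orbitals — each ring atom is sp².
Cation: 5 × 2 + 0 = 10 π electrons → 4(2)+2, aromatic.
Anion: 5 × 2 + 2 = 12 π electrons → 4(3), antiaromatic.

The cation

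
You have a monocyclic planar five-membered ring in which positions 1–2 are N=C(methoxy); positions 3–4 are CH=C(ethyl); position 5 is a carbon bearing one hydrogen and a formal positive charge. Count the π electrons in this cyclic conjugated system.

4

All ring atoms are sp² and supply a p orbital to the ring (each doubly-bonded ring atom is sp² with one p-orbital electron; each =N– nitrogen is pyridine-type (lone pair in the sp² plane, one electron in the p orbital); the carbocation has an empty p orbital); the conjugation is uninterrupted.
Tallying contributions gives 2 × 2 = 4 from the double-bond units + 0 from the CH(+) atom = 4.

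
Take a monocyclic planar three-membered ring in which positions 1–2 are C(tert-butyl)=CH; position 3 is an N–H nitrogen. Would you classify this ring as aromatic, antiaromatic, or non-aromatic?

Antiaromatic

All ring atoms are sp² and supply a p orbital to the ring (every atom in a ring double bond is sp² and brings one electron to the p orbital; the pyrrole-type nitrogen donates its lone pair from the p orbital); the conjugation is uninterrupted.
Adding the contributions, 1 × 2 = 2 from the double-bond unit + 2 from the NH atom = 4.
4 = 4(1); a planar, fully conjugated 4n system is antiaromatic.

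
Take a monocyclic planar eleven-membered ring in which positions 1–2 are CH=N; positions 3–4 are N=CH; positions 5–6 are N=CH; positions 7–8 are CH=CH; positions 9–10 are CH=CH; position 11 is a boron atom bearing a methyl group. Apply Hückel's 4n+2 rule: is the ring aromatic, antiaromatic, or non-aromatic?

Aromatic

The p orbitals form a continuous loop: the double-bond atoms are sp², each contributing one p electron; each =N– nitrogen is pyridine-type (lone pair in the sp² plane, one electron in the p orbital); the boron has an empty p orbital. The ring is fully conjugated.
Counting π electrons: 5 × 2 = 10 from the double-bond units + 0 from the B(methyl) atom = 10.
That gives a 4n+2 count (10, n = 2).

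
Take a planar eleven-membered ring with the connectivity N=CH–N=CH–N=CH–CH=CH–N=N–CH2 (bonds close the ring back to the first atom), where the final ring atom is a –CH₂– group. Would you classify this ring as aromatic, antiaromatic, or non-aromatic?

The CH2 position has four σ bonds — the tetrahedral CH₂ carbon is sp³ and has no p orbital in the ring π system — so the cyclic conjugation is interrupted.
Broken conjugation rules out both aromaticity and antiaromaticity.

Non-aromatic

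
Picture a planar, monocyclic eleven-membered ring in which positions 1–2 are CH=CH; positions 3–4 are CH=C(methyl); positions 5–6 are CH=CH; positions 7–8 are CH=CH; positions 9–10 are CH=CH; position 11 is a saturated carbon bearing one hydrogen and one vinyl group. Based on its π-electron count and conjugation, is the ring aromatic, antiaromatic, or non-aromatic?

Non-aromatic

The CH(vinyl) carbon is saturated: that saturated carbon is sp³ and has no p orbital in the ring π system. Conjugation is not continuous around the ring.
A ring that is not fully conjugated cannot be aromatic or antiaromatic regardless of its π-electron count.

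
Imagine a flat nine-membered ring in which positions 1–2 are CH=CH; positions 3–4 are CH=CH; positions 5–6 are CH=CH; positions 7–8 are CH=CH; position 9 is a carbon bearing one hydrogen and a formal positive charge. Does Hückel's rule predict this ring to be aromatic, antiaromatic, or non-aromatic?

Antiaromatic

Check conjugation: the double-bond atoms are sp², each contributing one p electron; the carbocation has an empty p orbital — every position has a p orbital, so the cyclic π system is continuous.
π-electron count: 4 × 2 = 8 from the double-bond units + 0 from the CH(+) atom = 8.
8 = 4(2); a planar, fully conjugated 4n system is antiaromatic.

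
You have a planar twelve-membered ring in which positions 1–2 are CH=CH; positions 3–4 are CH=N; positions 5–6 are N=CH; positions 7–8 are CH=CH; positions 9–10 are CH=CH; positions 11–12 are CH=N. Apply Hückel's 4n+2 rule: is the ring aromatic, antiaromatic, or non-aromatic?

Antiaromatic

The p orbitals form a continuous loop: the double-bond atoms are sp², each contributing one p electron; each sp² =N– keeps its lone pair in-plane and puts one electron into the π system. The ring is fully conjugated.
Tallying contributions gives 6 × 2 = 12 from the 6 double-bond units.
A 4n π count (12, n = 3) in a planar conjugated ring means antiaromatic.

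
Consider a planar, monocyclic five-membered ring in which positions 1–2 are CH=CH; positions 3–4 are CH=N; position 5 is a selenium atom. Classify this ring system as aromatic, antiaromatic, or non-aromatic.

Aromatic

The p orbitals form a continuous loop: every atom in a ring double bond is sp² and brings one electron to the p orbital; each sp² =N– keeps its lone pair in-plane and puts one electron into the π system; the selenium donates one lone pair from its p orbital. The ring is fully conjugated.
Adding the contributions, 2 × 2 = 4 from the double-bond units + 2 from the Se atom = 6.
6 = 4(1) + 2, which satisfies Hückel's 4n+2 rule.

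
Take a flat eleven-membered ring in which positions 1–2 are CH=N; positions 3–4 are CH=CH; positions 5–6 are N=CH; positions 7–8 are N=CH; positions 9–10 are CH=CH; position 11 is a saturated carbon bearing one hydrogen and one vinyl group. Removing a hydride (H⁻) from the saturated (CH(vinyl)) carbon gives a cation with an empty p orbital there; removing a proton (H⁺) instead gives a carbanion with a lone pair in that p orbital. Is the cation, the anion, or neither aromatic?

In either ion the ring is fully conjugated: every atom, including the new sp² carbon, supplies a p orbital.
Cation: 5 × 2 + 0 = 10 π electrons → 4(2)+2, aromatic.
Anion: 5 × 2 + 2 = 12 π electrons → 4(3), antiaromatic.

The cation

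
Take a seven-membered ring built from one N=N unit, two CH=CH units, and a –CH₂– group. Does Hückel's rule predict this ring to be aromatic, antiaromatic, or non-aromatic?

The CH2 carbon is saturated: the tetrahedral CH₂ carbon is sp³ and has no p orbital in the ring π system. Conjugation is not continuous around the ring.
Broken conjugation rules out both aromaticity and antiaromaticity.

Non-aromatic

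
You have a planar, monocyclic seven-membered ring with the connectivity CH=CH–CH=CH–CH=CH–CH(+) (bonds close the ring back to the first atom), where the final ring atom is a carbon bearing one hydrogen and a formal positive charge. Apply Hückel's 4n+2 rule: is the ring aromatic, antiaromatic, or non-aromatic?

Aromatic

The p orbitals form a continuous loop: the double-bond atoms are sp², each contributing one p electron; the carbocation has an empty p orbital. The ring is fully conjugated.
π-electron count: 3 × 2 = 6 from the double-bond units + 0 from the CH(+) atom = 6.
With 6 π electrons (n = 1), the Hückel 4n+2 condition holds.
(This ring is the tropylium cation.)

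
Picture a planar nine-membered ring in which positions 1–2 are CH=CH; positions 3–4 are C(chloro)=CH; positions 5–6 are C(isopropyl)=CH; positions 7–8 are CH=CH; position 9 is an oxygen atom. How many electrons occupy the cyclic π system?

All ring atoms are sp² and supply a p orbital to the ring (every atom in a ring double bond is sp² and brings one electron to the p orbital; the oxygen donates one lone pair from its p orbital); the conjugation is uninterrupted.
Tallying contributions gives 4 × 2 = 8 from the double-bond units + 2 from the O atom = 10.

10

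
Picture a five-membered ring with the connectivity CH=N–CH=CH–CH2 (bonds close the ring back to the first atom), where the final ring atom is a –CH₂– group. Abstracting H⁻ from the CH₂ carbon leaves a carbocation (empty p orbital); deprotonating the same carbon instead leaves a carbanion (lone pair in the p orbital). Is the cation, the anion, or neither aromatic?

The anion

Once that carbon is sp², every ring atom has a p orbital and both ions are fully conjugated.
Cation: 2 × 2 + 0 = 4 π electrons → 4(1), antiaromatic.
Anion: 2 × 2 + 2 = 6 π electrons → 4(1)+2, aromatic.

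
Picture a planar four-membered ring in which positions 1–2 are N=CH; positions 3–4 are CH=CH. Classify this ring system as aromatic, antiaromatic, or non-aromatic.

Check conjugation: the double-bond atoms are sp², each contributing one p electron; the doubly-bonded nitrogens are pyridine-type — their lone pairs lie in the ring plane, leaving one electron in the p orbital — every position has a p orbital, so the cyclic π system is continuous.
Adding the contributions, 2 × 2 = 4 from the 2 double-bond units.
With 4 = 4·1 π electrons, Hückel's rule classifies the planar ring as antiaromatic.

Antiaromatic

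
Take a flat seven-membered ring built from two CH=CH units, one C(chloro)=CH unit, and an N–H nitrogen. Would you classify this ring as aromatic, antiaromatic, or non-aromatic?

Check conjugation: the double-bond atoms are sp², each contributing one p electron; the pyrrole-type nitrogen donates its lone pair from the p orbital — every position has a p orbital, so the cyclic π system is continuous.
Tallying contributions gives 3 × 2 = 6 from the double-bond units + 2 from the NH atom = 8.
8 is a 4n count (n = 2), so the planar conjugated ring is antiaromatic.

Antiaromatic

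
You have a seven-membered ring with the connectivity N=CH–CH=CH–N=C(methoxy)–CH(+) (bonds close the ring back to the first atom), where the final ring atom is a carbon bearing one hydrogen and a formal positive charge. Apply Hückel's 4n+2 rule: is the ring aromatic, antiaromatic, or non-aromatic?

All ring atoms are sp² and supply a p orbital to the ring (each doubly-bonded ring atom is sp² with one p-orbital electron; each sp² =N– keeps its lone pair in-plane and puts one electron into the π system; the carbocation has an empty p orbital); the conjugation is uninterrupted.
Adding the contributions, 3 × 2 = 6 from the double-bond units + 0 from the CH(+) atom = 6.
Since 6 = 4·1 + 2, the ring meets the 4n+2 criterion.

Aromatic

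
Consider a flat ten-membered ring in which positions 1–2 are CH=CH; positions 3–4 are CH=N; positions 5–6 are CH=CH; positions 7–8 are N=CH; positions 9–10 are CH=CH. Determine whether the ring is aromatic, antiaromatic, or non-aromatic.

Aromatic

Check conjugation: the double-bond atoms are sp², each contributing one p electron; each sp² =N– keeps its lone pair in-plane and puts one electron into the π system — every position has a p orbital, so the cyclic π system is continuous.
Adding the contributions, 5 × 2 = 10 from the 5 double-bond units.
Since 10 = 4·2 + 2, the ring meets the 4n+2 criterion.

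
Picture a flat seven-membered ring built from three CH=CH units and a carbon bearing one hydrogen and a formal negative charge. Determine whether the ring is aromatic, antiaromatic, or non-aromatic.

The p orbitals form a continuous loop: each doubly-bonded ring atom is sp² with one p-orbital electron; the carbanion's lone pair occupies the p orbital. The ring is fully conjugated.
Tallying contributions gives 3 × 2 = 6 from the double-bond units + 2 from the CH(-) atom = 8.
8 = 4(2); a planar, fully conjugated 4n system is antiaromatic.
(This ring is the cycloheptatrienyl anion.)

Antiaromatic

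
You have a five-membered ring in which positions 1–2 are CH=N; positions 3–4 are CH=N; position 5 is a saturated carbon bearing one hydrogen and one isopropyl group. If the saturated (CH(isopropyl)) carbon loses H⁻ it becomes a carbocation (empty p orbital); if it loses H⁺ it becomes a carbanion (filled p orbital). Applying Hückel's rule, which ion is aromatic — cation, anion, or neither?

The anion

Once that carbon is sp², every ring atom has a p orbital and both ions are fully conjugated.
Cation: 2 × 2 + 0 = 4 π electrons → 4(1), antiaromatic.
Anion: 2 × 2 + 2 = 6 π electrons → 4(1)+2, aromatic.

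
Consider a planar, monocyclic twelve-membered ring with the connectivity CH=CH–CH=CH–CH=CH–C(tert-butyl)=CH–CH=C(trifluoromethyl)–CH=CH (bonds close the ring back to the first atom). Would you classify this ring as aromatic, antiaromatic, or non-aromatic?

Antiaromatic

All ring atoms are sp² and supply a p orbital to the ring (each doubly-bonded ring atom is sp² with one p-orbital electron); the conjugation is uninterrupted.
Tallying contributions gives 6 × 2 = 12 from the 6 double-bond units.
With 12 = 4·3 π electrons, Hückel's rule classifies the planar ring as antiaromatic.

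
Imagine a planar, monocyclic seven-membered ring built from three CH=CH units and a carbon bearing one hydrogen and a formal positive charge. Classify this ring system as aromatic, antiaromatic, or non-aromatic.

Aromatic

All ring atoms are sp² and supply a p orbital to the ring (every atom in a ring double bond is sp² and brings one electron to the p orbital; the carbocation has an empty p orbital); the conjugation is uninterrupted.
Adding the contributions, 3 × 2 = 6 from the double-bond units + 0 from the CH(+) atom = 6.
6 = 4(1) + 2, which satisfies Hückel's 4n+2 rule.
(This ring is the tropylium cation.)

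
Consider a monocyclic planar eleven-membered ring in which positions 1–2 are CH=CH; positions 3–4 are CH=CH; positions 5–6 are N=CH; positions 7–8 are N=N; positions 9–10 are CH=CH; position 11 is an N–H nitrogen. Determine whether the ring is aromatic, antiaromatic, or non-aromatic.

Antiaromatic

All ring atoms are sp² and supply a p orbital to the ring (the double-bond atoms are sp², each contributing one p electron; each =N– nitrogen is pyridine-type (lone pair in the sp² plane, one electron in the p orbital); the pyrrole-type nitrogen donates its lone pair from the p orbital); the conjugation is uninterrupted.
Counting π electrons: 5 × 2 = 10 from the double-bond units + 2 from the NH atom = 12.
A 4n π count (12, n = 3) in a planar conjugated ring means antiaromatic.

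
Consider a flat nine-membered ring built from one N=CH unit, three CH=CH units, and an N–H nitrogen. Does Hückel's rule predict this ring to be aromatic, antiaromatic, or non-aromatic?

Aromatic

All ring atoms are sp² and supply a p orbital to the ring (each doubly-bonded ring atom is sp² with one p-orbital electron; each sp² =N– keeps its lone pair in-plane and puts one electron into the π system; the pyrrole-type nitrogen donates its lone pair from the p orbital); the conjugation is uninterrupted.
Adding the contributions, 4 × 2 = 8 from the double-bond units + 2 from the NH atom = 10.
Since 10 = 4·2 + 2, the ring meets the 4n+2 criterion.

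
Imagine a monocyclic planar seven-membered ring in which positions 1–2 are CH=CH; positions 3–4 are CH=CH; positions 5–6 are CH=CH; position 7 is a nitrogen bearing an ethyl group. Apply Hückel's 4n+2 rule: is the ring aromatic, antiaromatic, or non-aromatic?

Antiaromatic

All ring atoms are sp² and supply a p orbital to the ring (every atom in a ring double bond is sp² and brings one electron to the p orbital; the pyrrole-type nitrogen donates its lone pair from the p orbital); the conjugation is uninterrupted.
π-electron count: 3 × 2 = 6 from the double-bond units + 2 from the N(ethyl) atom = 8.
A 4n π count (8, n = 2) in a planar conjugated ring means antiaromatic.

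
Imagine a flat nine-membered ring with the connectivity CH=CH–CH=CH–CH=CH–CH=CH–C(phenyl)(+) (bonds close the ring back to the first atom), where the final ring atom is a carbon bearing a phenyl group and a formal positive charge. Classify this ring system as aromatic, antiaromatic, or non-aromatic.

All ring atoms are sp² and supply a p orbital to the ring (the double-bond atoms are sp², each contributing one p electron; the carbocation has an empty p orbital); the conjugation is uninterrupted.
π-electron count: 4 × 2 = 8 from the double-bond units + 0 from the C(phenyl)(+) atom = 8.
A 4n π count (8, n = 2) in a planar conjugated ring means antiaromatic.

Antiaromatic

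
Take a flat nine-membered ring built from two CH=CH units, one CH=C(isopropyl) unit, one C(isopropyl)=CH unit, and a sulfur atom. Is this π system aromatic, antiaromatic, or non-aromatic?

Every ring atom contributes a p orbital perpendicular to the ring (each doubly-bonded ring atom is sp² with one p-orbital electron; the sulfur donates one lone pair from its p orbital), so the π system is cyclic and fully conjugated.
Adding the contributions, 4 × 2 = 8 from the double-bond units + 2 from the S atom = 10.
Since 10 = 4·2 + 2, the ring meets the 4n+2 criterion.

Aromatic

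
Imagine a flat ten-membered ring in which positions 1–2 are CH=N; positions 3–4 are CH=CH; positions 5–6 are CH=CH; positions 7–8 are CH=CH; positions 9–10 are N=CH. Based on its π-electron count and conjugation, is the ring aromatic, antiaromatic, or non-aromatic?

Aromatic

Check conjugation: each doubly-bonded ring atom is sp² with one p-orbital electron; each sp² =N– keeps its lone pair in-plane and puts one electron into the π system — every position has a p orbital, so the cyclic π system is continuous.
Tallying contributions gives 5 × 2 = 10 from the 5 double-bond units.
10 = 4(2) + 2, which satisfies Hückel's 4n+2 rule.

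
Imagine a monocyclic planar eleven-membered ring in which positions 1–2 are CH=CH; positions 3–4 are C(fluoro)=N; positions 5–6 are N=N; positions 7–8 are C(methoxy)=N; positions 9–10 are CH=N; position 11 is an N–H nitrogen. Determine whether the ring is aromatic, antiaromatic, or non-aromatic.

Antiaromatic

Every ring atom contributes a p orbital perpendicular to the ring (the double-bond atoms are sp², each contributing one p electron; each sp² =N– keeps its lone pair in-plane and puts one electron into the π system; the pyrrole-type nitrogen donates its lone pair from the p orbital), so the π system is cyclic and fully conjugated.
π-electron count: 5 × 2 = 10 from the double-bond units + 2 from the NH atom = 12.
With 12 = 4·3 π electrons, Hückel's rule classifies the planar ring as antiaromatic.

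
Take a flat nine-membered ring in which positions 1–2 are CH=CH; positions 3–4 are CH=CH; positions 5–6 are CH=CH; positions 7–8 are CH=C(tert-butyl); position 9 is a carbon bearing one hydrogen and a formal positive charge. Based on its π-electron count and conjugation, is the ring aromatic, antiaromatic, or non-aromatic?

Antiaromatic

Check conjugation: every atom in a ring double bond is sp² and brings one electron to the p orbital; the carbocation has an empty p orbital — every position has a p orbital, so the cyclic π system is continuous.
π-electron count: 4 × 2 = 8 from the double-bond units + 0 from the CH(+) atom = 8.
With 8 = 4·2 π electrons, Hückel's rule classifies the planar ring as antiaromatic.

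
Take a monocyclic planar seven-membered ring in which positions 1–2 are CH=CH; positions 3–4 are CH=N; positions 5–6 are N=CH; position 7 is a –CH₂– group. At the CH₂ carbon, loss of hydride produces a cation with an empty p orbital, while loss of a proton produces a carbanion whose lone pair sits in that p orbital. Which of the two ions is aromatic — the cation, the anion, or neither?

The cation

Once that carbon is sp², every ring atom has a p orbital and both ions are fully conjugated.
Cation: 3 × 2 + 0 = 6 π electrons → 4(1)+2, aromatic.
Anion: 3 × 2 + 2 = 8 π electrons → 4(2), antiaromatic.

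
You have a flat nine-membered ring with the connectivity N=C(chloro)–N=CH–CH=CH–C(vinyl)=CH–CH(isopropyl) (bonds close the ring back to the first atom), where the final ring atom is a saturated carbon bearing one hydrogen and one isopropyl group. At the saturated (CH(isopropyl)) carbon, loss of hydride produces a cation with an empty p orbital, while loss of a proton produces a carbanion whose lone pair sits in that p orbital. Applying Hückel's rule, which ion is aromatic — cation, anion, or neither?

The anion

Both ions have a continuous loop of p orbitals — each ring atom is sp².
Cation: 4 × 2 + 0 = 8 π electrons → 4(2), antiaromatic.
Anion: 4 × 2 + 2 = 10 π electrons → 4(2)+2, aromatic.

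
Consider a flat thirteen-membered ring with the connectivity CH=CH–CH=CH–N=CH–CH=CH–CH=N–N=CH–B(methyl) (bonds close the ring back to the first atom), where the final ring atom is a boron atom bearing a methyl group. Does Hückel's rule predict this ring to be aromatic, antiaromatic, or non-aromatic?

Every ring atom contributes a p orbital perpendicular to the ring (the double-bond atoms are sp², each contributing one p electron; the doubly-bonded nitrogens are pyridine-type — their lone pairs lie in the ring plane, leaving one electron in the p orbital; the boron has an empty p orbital), so the π system is cyclic and fully conjugated.
π-electron count: 6 × 2 = 12 from the double-bond units + 0 from the B(methyl) atom = 12.
A 4n π count (12, n = 3) in a planar conjugated ring means antiaromatic.

Antiaromatic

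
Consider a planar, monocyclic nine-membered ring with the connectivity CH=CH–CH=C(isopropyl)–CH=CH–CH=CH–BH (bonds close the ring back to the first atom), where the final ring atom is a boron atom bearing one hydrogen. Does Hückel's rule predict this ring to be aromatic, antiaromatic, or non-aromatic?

All ring atoms are sp² and supply a p orbital to the ring (the double-bond atoms are sp², each contributing one p electron; the boron has an empty p orbital); the conjugation is uninterrupted.
Counting π electrons: 4 × 2 = 8 from the double-bond units + 0 from the BH atom = 8.
8 is a 4n count (n = 2), so the planar conjugated ring is antiaromatic.

Antiaromatic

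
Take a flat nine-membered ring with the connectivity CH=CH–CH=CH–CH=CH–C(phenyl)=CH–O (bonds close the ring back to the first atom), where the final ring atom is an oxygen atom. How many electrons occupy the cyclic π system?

The p orbitals form a continuous loop: the double-bond atoms are sp², each contributing one p electron; the oxygen donates one lone pair from its p orbital. The ring is fully conjugated.
Counting π electrons: 4 × 2 = 8 from the double-bond units + 2 from the O atom = 10.

10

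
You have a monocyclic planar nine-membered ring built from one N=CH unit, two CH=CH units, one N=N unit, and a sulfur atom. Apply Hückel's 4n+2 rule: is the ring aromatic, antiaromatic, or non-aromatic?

Aromatic

The p orbitals form a continuous loop: the double-bond atoms are sp², each contributing one p electron; each =N– nitrogen is pyridine-type (lone pair in the sp² plane, one electron in the p orbital); the sulfur donates one lone pair from its p orbital. The ring is fully conjugated.
Adding the contributions, 4 × 2 = 8 from the double-bond units + 2 from the S atom = 10.
That gives a 4n+2 count (10, n = 2).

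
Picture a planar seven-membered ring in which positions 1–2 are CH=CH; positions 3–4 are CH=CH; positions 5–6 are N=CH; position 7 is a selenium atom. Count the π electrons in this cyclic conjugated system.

The p orbitals form a continuous loop: the double-bond atoms are sp², each contributing one p electron; the doubly-bonded nitrogens are pyridine-type — their lone pairs lie in the ring plane, leaving one electron in the p orbital; the selenium donates one lone pair from its p orbital. The ring is fully conjugated.
Adding the contributions, 3 × 2 = 6 from the double-bond units + 2 from the Se atom = 8.

8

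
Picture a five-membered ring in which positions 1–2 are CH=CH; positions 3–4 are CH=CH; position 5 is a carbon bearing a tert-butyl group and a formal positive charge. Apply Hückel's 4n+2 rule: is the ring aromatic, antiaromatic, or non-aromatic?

Antiaromatic

Every ring atom contributes a p orbital perpendicular to the ring (the double-bond atoms are sp², each contributing one p electron; the carbocation has an empty p orbital), so the π system is cyclic and fully conjugated.
Adding the contributions, 2 × 2 = 4 from the double-bond units + 0 from the C(tert-butyl)(+) atom = 4.
A 4n π count (4, n = 1) in a planar conjugated ring means antiaromatic.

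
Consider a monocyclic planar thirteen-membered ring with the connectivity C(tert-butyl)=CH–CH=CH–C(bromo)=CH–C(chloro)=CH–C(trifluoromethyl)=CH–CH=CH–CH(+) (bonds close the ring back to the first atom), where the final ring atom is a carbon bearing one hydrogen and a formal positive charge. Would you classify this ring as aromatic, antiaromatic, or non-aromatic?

Every ring atom contributes a p orbital perpendicular to the ring (the double-bond atoms are sp², each contributing one p electron; the carbocation has an empty p orbital), so the π system is cyclic and fully conjugated.
Adding the contributions, 6 × 2 = 12 from the double-bond units + 0 from the CH(+) atom = 12.
12 = 4(3); a planar, fully conjugated 4n system is antiaromatic.

Antiaromatic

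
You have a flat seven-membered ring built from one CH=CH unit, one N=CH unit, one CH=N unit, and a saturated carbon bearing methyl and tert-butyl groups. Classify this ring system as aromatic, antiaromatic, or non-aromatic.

Non-aromatic

The C(methyl)(tert-butyl) carbon is saturated: that saturated carbon is sp³ and has no p orbital in the ring π system. Conjugation is not continuous around the ring.
Broken conjugation rules out both aromaticity and antiaromaticity.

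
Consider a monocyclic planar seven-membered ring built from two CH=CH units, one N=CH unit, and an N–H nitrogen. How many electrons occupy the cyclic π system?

8

All ring atoms are sp² and supply a p orbital to the ring (every atom in a ring double bond is sp² and brings one electron to the p orbital; each =N– nitrogen is pyridine-type (lone pair in the sp² plane, one electron in the p orbital); the pyrrole-type nitrogen donates its lone pair from the p orbital); the conjugation is uninterrupted.
Counting π electrons: 3 × 2 = 6 from the double-bond units + 2 from the NH atom = 8.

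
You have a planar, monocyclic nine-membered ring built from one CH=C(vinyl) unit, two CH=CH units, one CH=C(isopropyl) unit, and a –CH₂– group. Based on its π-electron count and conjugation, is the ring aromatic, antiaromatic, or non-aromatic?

The CH2 position has four σ bonds — the tetrahedral CH₂ carbon is sp³ and has no p orbital in the ring π system — so the cyclic conjugation is interrupted.
Hückel's rule only applies to fully conjugated rings, so this one is simply non-aromatic.

Non-aromatic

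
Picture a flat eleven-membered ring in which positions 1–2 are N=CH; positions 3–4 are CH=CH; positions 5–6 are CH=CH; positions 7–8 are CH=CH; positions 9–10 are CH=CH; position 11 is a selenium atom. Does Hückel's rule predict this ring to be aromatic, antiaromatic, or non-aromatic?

The p orbitals form a continuous loop: the double-bond atoms are sp², each contributing one p electron; each =N– nitrogen is pyridine-type (lone pair in the sp² plane, one electron in the p orbital); the selenium donates one lone pair from its p orbital. The ring is fully conjugated.
Adding the contributions, 5 × 2 = 10 from the double-bond units + 2 from the Se atom = 12.
12 = 4(3); a planar, fully conjugated 4n system is antiaromatic.

Antiaromatic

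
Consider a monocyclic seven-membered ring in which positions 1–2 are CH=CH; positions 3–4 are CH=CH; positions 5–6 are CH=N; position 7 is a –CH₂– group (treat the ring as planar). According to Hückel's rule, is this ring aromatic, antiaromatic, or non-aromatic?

Non-aromatic

The CH2 carbon is saturated: the tetrahedral CH₂ carbon is sp³ and has no p orbital in the ring π system. Conjugation is not continuous around the ring.
A ring that is not fully conjugated cannot be aromatic or antiaromatic regardless of its π-electron count.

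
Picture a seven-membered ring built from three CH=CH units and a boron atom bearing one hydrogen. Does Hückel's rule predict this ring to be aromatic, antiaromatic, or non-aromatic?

All ring atoms are sp² and supply a p orbital to the ring (every atom in a ring double bond is sp² and brings one electron to the p orbital; the boron has an empty p orbital); the conjugation is uninterrupted.
π-electron count: 3 × 2 = 6 from the double-bond units + 0 from the BH atom = 6.
6 = 4(1) + 2, which satisfies Hückel's 4n+2 rule.

Aromatic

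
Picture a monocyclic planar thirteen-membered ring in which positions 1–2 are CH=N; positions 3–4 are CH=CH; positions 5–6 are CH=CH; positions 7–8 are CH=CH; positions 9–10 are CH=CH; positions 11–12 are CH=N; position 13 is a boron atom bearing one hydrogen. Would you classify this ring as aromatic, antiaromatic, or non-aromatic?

The p orbitals form a continuous loop: each doubly-bonded ring atom is sp² with one p-orbital electron; the doubly-bonded nitrogens are pyridine-type — their lone pairs lie in the ring plane, leaving one electron in the p orbital; the boron has an empty p orbital. The ring is fully conjugated.
Tallying contributions gives 6 × 2 = 12 from the double-bond units + 0 from the BH atom = 12.
12 = 4(3); a planar, fully conjugated 4n system is antiaromatic.

Antiaromatic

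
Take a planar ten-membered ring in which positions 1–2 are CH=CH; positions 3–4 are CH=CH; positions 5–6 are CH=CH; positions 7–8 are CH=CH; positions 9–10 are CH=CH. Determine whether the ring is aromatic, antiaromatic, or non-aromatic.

Every ring atom contributes a p orbital perpendicular to the ring (each doubly-bonded ring atom is sp² with one p-orbital electron), so the π system is cyclic and fully conjugated.
π-electron count: 5 × 2 = 10 from the 5 double-bond units.
10 = 4(2) + 2, which satisfies Hückel's 4n+2 rule.

Aromatic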